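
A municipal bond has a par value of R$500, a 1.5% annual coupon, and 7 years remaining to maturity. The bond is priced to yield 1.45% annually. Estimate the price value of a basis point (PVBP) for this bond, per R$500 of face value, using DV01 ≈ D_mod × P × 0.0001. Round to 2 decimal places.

Periodic yield y = 0.0145.
  t   CF        PV=CF/(1+0.0145)^t    t·PV
  1         7.50         7.3928         7.3928
  2         7.50         7.2871        14.5743
  3         7.50         7.1830        21.5490
  4         7.50         7.0803        28.3213
  5         7.50         6.9791        34.8956
  6         7.50         6.8794        41.2762
  7       507.50       458.8510     3,211.9570
  Σ                    501.6528     3,359.9662
P = 501.6528; D_Mac = 6.69779 yrs; D_mod = 6.60206 yrs.
DV01 ≈ 6.60206 × 501.6528 × 0.0001 = 0.331194.

R$0.33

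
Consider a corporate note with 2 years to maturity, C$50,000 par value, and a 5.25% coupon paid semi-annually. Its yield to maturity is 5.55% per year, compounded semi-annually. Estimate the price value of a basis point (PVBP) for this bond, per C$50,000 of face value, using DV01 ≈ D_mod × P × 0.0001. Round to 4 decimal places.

Periodic yield y = 0.02775.
  t   CF        PV=CF/(1+0.02775)^t    t·PV
  1     1,312.50     1,277.0615     1,277.0615
  2     1,312.50     1,242.5799     2,485.1599
  3     1,312.50     1,209.0294     3,627.0881
  4    51,312.50    45,991.0402   183,964.1609
  Σ                 49,719.7111   191,353.4705
P = 49,719.7111; D_Mac = 3.84864 half-year periods = 1.92432 yrs; D_mod = 1.87236 yrs.
DV01 ≈ 1.87236 × 49,719.7111 × 0.0001 = 9.309339.

C$9.3093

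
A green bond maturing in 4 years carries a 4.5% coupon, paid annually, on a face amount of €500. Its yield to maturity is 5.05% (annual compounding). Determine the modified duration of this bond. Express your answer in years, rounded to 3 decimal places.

3.566 years

Periodic yield y = 0.0505. First find Macaulay duration:
  t   CF        PV=CF/(1+0.0505)^t    t·PV
  1        22.50        21.4184        21.4184
  2        22.50        20.3887        40.7775
  3        22.50        19.4086        58.2258
  4       522.50       429.0442     1,716.1769
  Σ                    490.2600     1,836.5986
P = 490.2600; Macaulay duration = 1,836.5986 / 490.2600 = 3.74617 years.
Modified duration = D_Mac / (1 + y) = 3.74617 / 1.0505 = 3.56609 years.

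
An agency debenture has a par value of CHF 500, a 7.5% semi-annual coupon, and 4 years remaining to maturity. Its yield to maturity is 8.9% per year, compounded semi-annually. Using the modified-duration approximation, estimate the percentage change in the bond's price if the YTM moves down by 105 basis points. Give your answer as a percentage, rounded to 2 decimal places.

+3.53%

Periodic yield y = 0.0445. Modified duration first:
  t   CF        PV=CF/(1+0.0445)^t    t·PV
  1        18.75        17.9512        17.9512
  2        18.75        17.1864        34.3728
  3        18.75        16.4542        49.3625
  4        18.75        15.7532        63.0126
  5        18.75        15.0820        75.4100
  6        18.75        14.4394        86.6367
  7        18.75        13.8243        96.7699
  8       518.75       366.1766     2,929.4126
  Σ                    476.8672     3,352.9282
P = 476.8672; D_Mac = 7.03116 half-year periods = 3.51558 yrs; D_mod = 3.51558/(1+0.0445) = 3.36580 yrs.
ΔP/P ≈ -D_mod · Δy = -3.36580 × (-0.0105) = +0.035341 = +3.5341%.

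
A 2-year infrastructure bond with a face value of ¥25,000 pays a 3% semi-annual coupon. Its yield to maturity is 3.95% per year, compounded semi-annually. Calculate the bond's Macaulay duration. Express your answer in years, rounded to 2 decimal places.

1.96 years

Periodic yield y = 0.01975. Discount each cash flow and weight by its period:
  t   CF        PV=CF/(1+0.01975)^t    t·PV
  1       375.00       367.7372       367.7372
  2       375.00       360.6150       721.2301
  3       375.00       353.6308     1,060.8925
  4    25,375.00    23,465.5747    93,862.2988
  Σ                 24,547.5578    96,012.1586
Price P = Σ PV = 24,547.5578.
Macaulay duration = Σ(t·PV) / P = 96,012.1586 / 24,547.5578 = 3.91127 half-year periods.
In years: 3.91127 / 2 = 1.95564 years.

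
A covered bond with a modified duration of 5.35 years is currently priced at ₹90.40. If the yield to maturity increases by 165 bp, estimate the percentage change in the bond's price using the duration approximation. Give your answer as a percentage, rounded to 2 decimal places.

Duration approximation: ΔP/P ≈ -D_mod · Δy = -5.35 × (+0.0165) = -0.088275.
As a percentage: -8.8275%.

-8.83%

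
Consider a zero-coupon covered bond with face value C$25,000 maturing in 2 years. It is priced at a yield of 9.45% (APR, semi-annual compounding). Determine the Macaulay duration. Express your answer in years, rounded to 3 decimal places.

A zero-coupon bond has a single cash flow at maturity, so its Macaulay duration equals its maturity: 2 years.
(Equivalently: 4 semi-annual periods ÷ 2 = 2 years.)

2.000 years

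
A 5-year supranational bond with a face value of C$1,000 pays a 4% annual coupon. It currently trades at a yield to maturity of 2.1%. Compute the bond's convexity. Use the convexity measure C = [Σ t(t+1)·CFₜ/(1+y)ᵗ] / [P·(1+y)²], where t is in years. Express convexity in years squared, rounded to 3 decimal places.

26.082

With y = 0.021:
  t   CF        PV=CF/(1+0.021)^t    t·PV        t(t+1)·PV
  1        40.00        39.1773        39.1773          78.3546
  2        40.00        38.3715        76.7430         230.2289
  3        40.00        37.5822       112.7467         450.9870
  4        40.00        36.8093       147.2370         736.1851
  5     1,040.00       937.3561     4,686.7807      28,120.6842
  Σ                  1,089.2964     5,062.6847      29,616.4397
P = 1,089.2964.
Convexity = Σ t(t+1)·PV / [P·(1+y)²] = 29,616.4397 / (1,089.2964 × 1.042441) = 26.08166.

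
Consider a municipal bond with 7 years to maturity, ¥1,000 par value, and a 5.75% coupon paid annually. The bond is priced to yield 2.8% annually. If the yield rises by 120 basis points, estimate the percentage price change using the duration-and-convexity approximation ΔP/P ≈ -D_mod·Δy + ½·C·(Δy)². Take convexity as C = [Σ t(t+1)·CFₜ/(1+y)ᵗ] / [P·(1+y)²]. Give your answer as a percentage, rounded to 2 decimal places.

With y = 0.028:
  t   CF        PV=CF/(1+0.028)^t    t·PV        t(t+1)·PV
  1        57.50        55.9339        55.9339         111.8677
  2        57.50        54.4104       108.8207         326.4622
  3        57.50        52.9284       158.7851         635.1404
  4        57.50        51.4867       205.9470       1,029.7348
  5        57.50        50.0844       250.4219       1,502.5313
  6        57.50        48.7202       292.3213       2,046.2488
  7     1,057.50       871.6228     6,101.3595      48,810.8758
  Σ                  1,185.1867     7,173.5893      54,462.8610
P = 1,185.1867; D_Mac = 6.05271 yrs; D_mod = 5.88785 yrs; C = 43.48380.
Duration effect: -5.88785 × (+0.012) = -0.070654
Convexity effect: 0.5 × 43.48380 × (0.012)² = +0.0031308
ΔP/P ≈ -0.070654 + 0.0031308 = -0.067523 = -6.7523%.

-6.75%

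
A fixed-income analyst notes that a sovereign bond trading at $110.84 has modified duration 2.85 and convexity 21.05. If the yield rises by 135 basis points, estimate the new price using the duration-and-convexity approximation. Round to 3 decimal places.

$106.788

Duration effect: -D_mod·Δy = -2.85 × (+0.0135) = -0.038475
Convexity effect: ½·C·(Δy)² = 0.5 × 21.05 × (0.0135)² = +0.00191818125
ΔP/P ≈ -0.038475 + 0.00191818125 = -0.03655681875
New price ≈ 110.84 × (1 - 0.03655681875) = 106.78804220975.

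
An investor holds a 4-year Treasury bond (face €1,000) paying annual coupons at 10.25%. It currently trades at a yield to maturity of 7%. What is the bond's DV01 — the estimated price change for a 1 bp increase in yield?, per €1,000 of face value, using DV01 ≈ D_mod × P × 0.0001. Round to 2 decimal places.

Periodic yield y = 0.07.
  t   CF        PV=CF/(1+0.07)^t    t·PV
  1       102.50        95.7944        95.7944
  2       102.50        89.5275       179.0549
  3       102.50        83.6705       251.0116
  4     1,102.50       841.0920     3,364.3679
  Σ                  1,110.0844     3,890.2288
P = 1,110.0844; D_Mac = 3.50444 yrs; D_mod = 3.27518 yrs.
DV01 ≈ 3.27518 × 1,110.0844 × 0.0001 = 0.363573.

€0.36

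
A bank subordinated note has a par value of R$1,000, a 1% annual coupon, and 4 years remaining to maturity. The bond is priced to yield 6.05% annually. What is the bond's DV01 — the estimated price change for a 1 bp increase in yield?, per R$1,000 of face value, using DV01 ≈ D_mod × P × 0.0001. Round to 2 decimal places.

Periodic yield y = 0.0605.
  t   CF        PV=CF/(1+0.0605)^t    t·PV
  1        10.00         9.4295         9.4295
  2        10.00         8.8916        17.7831
  3        10.00         8.3843        25.1530
  4     1,010.00       798.5069     3,194.0277
  Σ                    825.2123     3,246.3933
P = 825.2123; D_Mac = 3.93401 yrs; D_mod = 3.70958 yrs.
DV01 ≈ 3.70958 × 825.2123 × 0.0001 = 0.306119.

R$0.31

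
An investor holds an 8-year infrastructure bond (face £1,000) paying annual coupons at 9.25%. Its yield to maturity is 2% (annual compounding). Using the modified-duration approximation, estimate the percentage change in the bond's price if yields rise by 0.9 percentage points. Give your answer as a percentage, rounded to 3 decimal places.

Periodic yield y = 0.02. Modified duration first:
  t   CF        PV=CF/(1+0.02)^t    t·PV
  1        92.50        90.6863        90.6863
  2        92.50        88.9081       177.8162
  3        92.50        87.1648       261.4944
  4        92.50        85.4557       341.8228
  5        92.50        83.7801       418.9005
  6        92.50        82.1374       492.8241
  7        92.50        80.5268       563.6877
  8     1,092.50       932.4382     7,459.5058
  Σ                  1,531.0974     9,806.7379
P = 1,531.0974; D_Mac = 6.40504 yrs; D_mod = 6.40504/(1+0.02) = 6.27945 yrs.
ΔP/P ≈ -D_mod · Δy = -6.27945 × (+0.009) = -0.056515 = -5.6515%.

-5.652%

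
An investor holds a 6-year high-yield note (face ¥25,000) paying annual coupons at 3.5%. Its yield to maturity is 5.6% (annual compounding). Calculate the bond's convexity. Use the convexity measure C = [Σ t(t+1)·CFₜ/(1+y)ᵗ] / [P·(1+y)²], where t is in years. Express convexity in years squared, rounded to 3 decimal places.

With y = 0.056:
  t   CF        PV=CF/(1+0.056)^t    t·PV        t(t+1)·PV
  1       875.00       828.5985       828.5985       1,657.1970
  2       875.00       784.6577     1,569.3153       4,707.9459
  3       875.00       743.0470     2,229.1411       8,916.5643
  4       875.00       703.6430     2,814.5721      14,072.8603
  5       875.00       666.3286     3,331.6431      19,989.8584
  6    25,875.00    18,659.3645   111,956.1872     783,693.3104
  Σ                 22,385.6393   122,729.4572     833,037.7363
P = 22,385.6393.
Convexity = Σ t(t+1)·PV / [P·(1+y)²] = 833,037.7363 / (22,385.6393 × 1.115136) = 33.37086.

33.371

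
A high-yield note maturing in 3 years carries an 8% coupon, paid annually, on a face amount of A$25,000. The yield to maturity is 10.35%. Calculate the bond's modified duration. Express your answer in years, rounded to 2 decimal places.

Periodic yield y = 0.1035. First find Macaulay duration:
  t   CF        PV=CF/(1+0.1035)^t    t·PV
  1     2,000.00     1,812.4150     1,812.4150
  2     2,000.00     1,642.4241     3,284.8483
  3    27,000.00    20,093.0910    60,279.2731
  Σ                 23,547.9302    65,376.5364
P = 23,547.9302; Macaulay duration = 65,376.5364 / 23,547.9302 = 2.77632 years.
Modified duration = D_Mac / (1 + y) = 2.77632 / 1.1035 = 2.51592 years.

2.52 years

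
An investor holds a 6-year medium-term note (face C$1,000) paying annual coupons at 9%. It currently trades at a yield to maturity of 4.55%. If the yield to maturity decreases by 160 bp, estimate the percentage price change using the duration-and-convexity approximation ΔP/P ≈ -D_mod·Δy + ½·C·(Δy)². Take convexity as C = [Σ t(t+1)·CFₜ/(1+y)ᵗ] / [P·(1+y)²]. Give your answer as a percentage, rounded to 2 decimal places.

+8.05%

With y = 0.0455:
  t   CF        PV=CF/(1+0.0455)^t    t·PV        t(t+1)·PV
  1        90.00        86.0832        86.0832         172.1664
  2        90.00        82.3369       164.6738         494.0213
  3        90.00        78.7536       236.2608         945.0432
  4        90.00        75.3263       301.3050       1,506.5250
  5        90.00        72.0481       360.2403       2,161.4420
  6     1,090.00       834.6075     5,007.6449      35,053.5143
  Σ                  1,229.1555     6,156.2080      40,332.7123
P = 1,229.1555; D_Mac = 5.00849 yrs; D_mod = 4.79052 yrs; C = 30.01944.
Duration effect: -4.79052 × (-0.016) = +0.076648
Convexity effect: 0.5 × 30.01944 × (-0.016)² = +0.0038425
ΔP/P ≈ +0.076648 + 0.0038425 = +0.080491 = +8.0491%.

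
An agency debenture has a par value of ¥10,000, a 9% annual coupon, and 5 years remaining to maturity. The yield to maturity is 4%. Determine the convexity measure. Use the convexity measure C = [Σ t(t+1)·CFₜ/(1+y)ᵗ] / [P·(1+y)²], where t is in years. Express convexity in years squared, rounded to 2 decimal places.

22.72

With y = 0.04:
  t   CF        PV=CF/(1+0.04)^t    t·PV        t(t+1)·PV
  1       900.00       865.3846       865.3846       1,730.7692
  2       900.00       832.1006     1,664.2012       4,992.6036
  3       900.00       800.0967     2,400.2902       9,601.1607
  4       900.00       769.3238     3,077.2951      15,386.4754
  5    10,900.00     8,959.0055    44,795.0273     268,770.1639
  Σ                 12,225.9112    52,802.1984     300,481.1728
P = 12,225.9112.
Convexity = Σ t(t+1)·PV / [P·(1+y)²] = 300,481.1728 / (12,225.9112 × 1.081600) = 22.72319.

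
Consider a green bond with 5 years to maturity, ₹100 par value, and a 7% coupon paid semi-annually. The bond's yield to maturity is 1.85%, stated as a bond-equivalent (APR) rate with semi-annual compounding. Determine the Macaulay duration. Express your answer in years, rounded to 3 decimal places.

4.388 years

Periodic yield y = 0.00925. Discount each cash flow and weight by its period:
  t   CF        PV=CF/(1+0.00925)^t    t·PV
  1         3.50         3.4679         3.4679
  2         3.50         3.4361         6.8723
  3         3.50         3.4046        10.2139
  4         3.50         3.3734        13.4938
  5         3.50         3.3425        16.7126
  6         3.50         3.3119        19.8713
  7         3.50         3.2815        22.9707
  8         3.50         3.2515        26.0117
  9         3.50         3.2217        28.9949
  10      103.50        94.3958       943.9582
  Σ                    124.4870     1,092.5673
Price P = Σ PV = 124.4870.
Macaulay duration = Σ(t·PV) / P = 1,092.5673 / 124.4870 = 8.77656 half-year periods.
In years: 8.77656 / 2 = 4.38828 years.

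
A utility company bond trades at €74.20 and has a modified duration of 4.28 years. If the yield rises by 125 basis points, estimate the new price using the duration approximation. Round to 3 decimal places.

€70.230

Duration approximation: ΔP/P ≈ -D_mod · Δy = -4.28 × (+0.0125) = -0.053500.
New price ≈ 74.20 × (1 - 0.053500) = 70.23030.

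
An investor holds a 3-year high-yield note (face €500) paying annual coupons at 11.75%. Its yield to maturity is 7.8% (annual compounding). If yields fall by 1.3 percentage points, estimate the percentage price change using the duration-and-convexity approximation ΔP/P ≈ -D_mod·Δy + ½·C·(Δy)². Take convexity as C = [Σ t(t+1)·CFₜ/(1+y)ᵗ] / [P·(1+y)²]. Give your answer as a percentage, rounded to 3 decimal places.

With y = 0.078:
  t   CF        PV=CF/(1+0.078)^t    t·PV        t(t+1)·PV
  1        58.75        54.4991        54.4991         108.9981
  2        58.75        50.5557       101.1115         303.3344
  3       558.75       446.0271     1,338.0813       5,352.3253
  Σ                    551.0819     1,493.6918       5,764.6578
P = 551.0819; D_Mac = 2.71047 yrs; D_mod = 2.51435 yrs; C = 9.00160.
Duration effect: -2.51435 × (-0.013) = +0.032687
Convexity effect: 0.5 × 9.00160 × (-0.013)² = +0.0007606
ΔP/P ≈ +0.032687 + 0.0007606 = +0.033447 = +3.3447%.

+3.345%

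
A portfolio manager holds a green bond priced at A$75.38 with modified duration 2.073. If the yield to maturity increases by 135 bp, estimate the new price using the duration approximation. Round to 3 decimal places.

A$73.270

Duration approximation: ΔP/P ≈ -D_mod · Δy = -2.073 × (+0.0135) = -0.0279855.
New price ≈ 75.38 × (1 - 0.0279855) = 73.27045301.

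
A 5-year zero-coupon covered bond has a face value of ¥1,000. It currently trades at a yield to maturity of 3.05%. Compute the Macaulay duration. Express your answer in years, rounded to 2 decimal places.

A zero-coupon bond has a single cash flow at maturity, so its Macaulay duration equals its maturity: 5 years.

5.00 years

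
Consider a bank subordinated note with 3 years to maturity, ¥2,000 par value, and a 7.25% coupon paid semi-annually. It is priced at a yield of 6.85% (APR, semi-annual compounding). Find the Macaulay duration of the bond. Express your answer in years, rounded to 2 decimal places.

2.75 years

Periodic yield y = 0.03425. Discount each cash flow and weight by its period:
  t   CF        PV=CF/(1+0.03425)^t    t·PV
  1        72.50        70.0991        70.0991
  2        72.50        67.7777       135.5554
  3        72.50        65.5332       196.5996
  4        72.50        63.3630       253.4521
  5        72.50        61.2647       306.3235
  6     2,072.50     1,693.3291    10,159.9744
  Σ                  2,021.3668    11,122.0042
Price P = Σ PV = 2,021.3668.
Macaulay duration = Σ(t·PV) / P = 11,122.0042 / 2,021.3668 = 5.50222 half-year periods.
In years: 5.50222 / 2 = 2.75111 years.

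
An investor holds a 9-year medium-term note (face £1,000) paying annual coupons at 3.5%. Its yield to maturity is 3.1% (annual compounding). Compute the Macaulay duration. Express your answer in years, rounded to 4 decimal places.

Periodic yield y = 0.031. Discount each cash flow and weight by its year:
  t   CF        PV=CF/(1+0.031)^t    t·PV
  1        35.00        33.9476        33.9476
  2        35.00        32.9269        65.8538
  3        35.00        31.9368        95.8105
  4        35.00        30.9766       123.9063
  5        35.00        30.0452       150.2259
  6        35.00        29.1418       174.8507
  7        35.00        28.2655       197.8588
  8        35.00        27.4157       219.3253
  9     1,035.00       786.3436     7,077.0925
  Σ                  1,030.9997     8,138.8714
Price P = Σ PV = 1,030.9997.
Macaulay duration = Σ(t·PV) / P = 8,138.8714 / 1,030.9997 = 7.89415 years.

7.8942 years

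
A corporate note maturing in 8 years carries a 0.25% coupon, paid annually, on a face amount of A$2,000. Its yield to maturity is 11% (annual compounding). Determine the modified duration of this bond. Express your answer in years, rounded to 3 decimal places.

7.102 years

Periodic yield y = 0.11. First find Macaulay duration:
  t   CF        PV=CF/(1+0.11)^t    t·PV
  1         5.00         4.5045         4.5045
  2         5.00         4.0581         8.1162
  3         5.00         3.6560        10.9679
  4         5.00         3.2937        13.1746
  5         5.00         2.9673        14.8363
  6         5.00         2.6732        16.0392
  7         5.00         2.4083        16.8580
  8     2,005.00       870.0226     6,960.1810
  Σ                    893.5836     7,044.6778
P = 893.5836; Macaulay duration = 7,044.6778 / 893.5836 = 7.88362 years.
Modified duration = D_Mac / (1 + y) = 7.88362 / 1.11 = 7.10236 years.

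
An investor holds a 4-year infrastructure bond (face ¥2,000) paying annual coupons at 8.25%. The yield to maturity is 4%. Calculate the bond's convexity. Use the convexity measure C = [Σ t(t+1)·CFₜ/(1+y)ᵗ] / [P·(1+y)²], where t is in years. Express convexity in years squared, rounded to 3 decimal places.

With y = 0.04:
  t   CF        PV=CF/(1+0.04)^t    t·PV        t(t+1)·PV
  1       165.00       158.6538       158.6538         317.3077
  2       165.00       152.5518       305.1036         915.3107
  3       165.00       146.6844       440.0532       1,760.2128
  4     2,165.00     1,850.6511     7,402.6043      37,013.0215
  Σ                  2,308.5411     8,306.4149      40,005.8526
P = 2,308.5411.
Convexity = Σ t(t+1)·PV / [P·(1+y)²] = 40,005.8526 / (2,308.5411 × 1.081600) = 16.02209.

16.022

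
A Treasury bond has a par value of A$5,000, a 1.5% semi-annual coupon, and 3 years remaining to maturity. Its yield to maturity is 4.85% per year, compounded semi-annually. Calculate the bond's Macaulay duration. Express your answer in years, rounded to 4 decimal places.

Periodic yield y = 0.02425. Discount each cash flow and weight by its period:
  t   CF        PV=CF/(1+0.02425)^t    t·PV
  1        37.50        36.6122        36.6122
  2        37.50        35.7453        71.4907
  3        37.50        34.8990       104.6971
  4        37.50        34.0728       136.2911
  5        37.50        33.2661       166.3303
  6     5,037.50     4,362.9398    26,177.6390
  Σ                  4,537.5352    26,693.0602
Price P = Σ PV = 4,537.5352.
Macaulay duration = Σ(t·PV) / P = 26,693.0602 / 4,537.5352 = 5.88272 half-year periods.
In years: 5.88272 / 2 = 2.94136 years.

2.9414 years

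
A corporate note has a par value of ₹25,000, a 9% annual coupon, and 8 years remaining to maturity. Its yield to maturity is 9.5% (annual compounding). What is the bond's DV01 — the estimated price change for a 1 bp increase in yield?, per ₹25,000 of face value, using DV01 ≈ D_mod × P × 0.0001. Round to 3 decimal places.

₹13.334

Periodic yield y = 0.095.
  t   CF        PV=CF/(1+0.095)^t    t·PV
  1     2,250.00     2,054.7945     2,054.7945
  2     2,250.00     1,876.5247     3,753.0494
  3     2,250.00     1,713.7212     5,141.1635
  4     2,250.00     1,565.0422     6,260.1686
  5     2,250.00     1,429.2622     7,146.3112
  6     2,250.00     1,305.2623     7,831.5740
  7     2,250.00     1,192.0204     8,344.1427
  8    27,250.00    13,184.1930   105,473.5443
  Σ                 24,320.8205   146,004.7482
P = 24,320.8205; D_Mac = 6.00328 yrs; D_mod = 5.48245 yrs.
DV01 ≈ 5.48245 × 24,320.8205 × 0.0001 = 13.333767.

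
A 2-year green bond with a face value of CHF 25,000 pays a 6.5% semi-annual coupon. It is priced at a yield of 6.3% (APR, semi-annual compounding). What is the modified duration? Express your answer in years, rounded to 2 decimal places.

1.85 years

Periodic yield y = 0.0315. First find Macaulay duration:
  t   CF        PV=CF/(1+0.0315)^t    t·PV
  1       812.50       787.6878       787.6878
  2       812.50       763.6334     1,527.2668
  3       812.50       740.3135     2,220.9405
  4    25,812.50    22,800.9604    91,203.8415
  Σ                 25,092.5951    95,739.7366
P = 25,092.5951; Macaulay duration = 95,739.7366 / 25,092.5951 = 3.81546 half-year periods = 1.90773 years.
Modified duration = D_Mac / (1 + y) = 1.90773 / 1.0315 = 1.84947 years.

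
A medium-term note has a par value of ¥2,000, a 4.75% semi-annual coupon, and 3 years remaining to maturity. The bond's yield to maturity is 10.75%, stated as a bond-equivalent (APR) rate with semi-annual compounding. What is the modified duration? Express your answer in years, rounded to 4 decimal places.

2.6705 years

Periodic yield y = 0.05375. First find Macaulay duration:
  t   CF        PV=CF/(1+0.05375)^t    t·PV
  1        47.50        45.0771        45.0771
  2        47.50        42.7778        85.5556
  3        47.50        40.5958       121.7873
  4        47.50        38.5251       154.1002
  5        47.50        36.5600       182.7998
  6     2,047.50     1,495.5412     8,973.2473
  Σ                  1,699.0769     9,562.5673
P = 1,699.0769; Macaulay duration = 9,562.5673 / 1,699.0769 = 5.62810 half-year periods = 2.81405 years.
Modified duration = D_Mac / (1 + y) = 2.81405 / 1.05375 = 2.67051 years.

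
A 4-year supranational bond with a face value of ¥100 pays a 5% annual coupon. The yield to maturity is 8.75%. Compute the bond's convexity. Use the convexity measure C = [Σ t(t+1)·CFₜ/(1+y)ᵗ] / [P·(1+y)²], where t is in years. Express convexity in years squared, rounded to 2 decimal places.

With y = 0.0875:
  t   CF        PV=CF/(1+0.0875)^t    t·PV        t(t+1)·PV
  1         5.00         4.5977         4.5977           9.1954
  2         5.00         4.2278         8.4555          25.3666
  3         5.00         3.8876        11.6628          46.6513
  4       105.00        75.0710       300.2840       1,501.4201
  Σ                     87.7841       325.0001       1,582.6334
P = 87.7841.
Convexity = Σ t(t+1)·PV / [P·(1+y)²] = 1,582.6334 / (87.7841 × 1.182656) = 15.24425.

15.24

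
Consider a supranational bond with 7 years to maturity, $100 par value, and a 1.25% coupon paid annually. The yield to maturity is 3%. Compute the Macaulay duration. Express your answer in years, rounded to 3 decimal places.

6.727 years

Periodic yield y = 0.03. Discount each cash flow and weight by its year:
  t   CF        PV=CF/(1+0.03)^t    t·PV
  1         1.25         1.2136         1.2136
  2         1.25         1.1782         2.3565
  3         1.25         1.1439         3.4318
  4         1.25         1.1106         4.4424
  5         1.25         1.0783         5.3913
  6         1.25         1.0469         6.2811
  7       101.25        82.3255       576.2786
  Σ                     89.0970       599.3953
Price P = Σ PV = 89.0970.
Macaulay duration = Σ(t·PV) / P = 599.3953 / 89.0970 = 6.72745 years.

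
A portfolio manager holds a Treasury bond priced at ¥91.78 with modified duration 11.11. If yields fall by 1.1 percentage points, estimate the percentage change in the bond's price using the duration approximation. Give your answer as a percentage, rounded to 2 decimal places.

+12.22%

Duration approximation: ΔP/P ≈ -D_mod · Δy = -11.11 × (-0.011) = +0.122210.
As a percentage: +12.2210%.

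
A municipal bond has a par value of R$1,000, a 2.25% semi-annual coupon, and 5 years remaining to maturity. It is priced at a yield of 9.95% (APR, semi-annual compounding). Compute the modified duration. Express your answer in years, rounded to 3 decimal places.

4.474 years

Periodic yield y = 0.04975. First find Macaulay duration:
  t   CF        PV=CF/(1+0.04975)^t    t·PV
  1        11.25        10.7168        10.7168
  2        11.25        10.2089        20.4179
  3        11.25         9.7251        29.1754
  4        11.25         9.2642        37.0569
  5        11.25         8.8252        44.1259
  6        11.25         8.4069        50.4416
  7        11.25         8.0085        56.0595
  8        11.25         7.6290        61.0317
  9        11.25         7.2674        65.4067
  10    1,011.25       622.2999     6,222.9986
  Σ                    702.3519     6,597.4308
P = 702.3519; Macaulay duration = 6,597.4308 / 702.3519 = 9.39334 half-year periods = 4.69667 years.
Modified duration = D_Mac / (1 + y) = 4.69667 / 1.04975 = 4.47408 years.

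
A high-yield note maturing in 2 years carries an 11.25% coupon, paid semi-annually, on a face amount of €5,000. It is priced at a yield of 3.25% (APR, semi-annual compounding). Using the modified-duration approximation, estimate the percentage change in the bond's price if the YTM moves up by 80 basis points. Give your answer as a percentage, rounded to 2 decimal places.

-1.46%

Periodic yield y = 0.01625. Modified duration first:
  t   CF        PV=CF/(1+0.01625)^t    t·PV
  1       281.25       276.7528       276.7528
  2       281.25       272.3274       544.6549
  3       281.25       267.9729       803.9187
  4     5,281.25     4,951.4739    19,805.8955
  Σ                  5,768.5270    21,431.2218
P = 5,768.5270; D_Mac = 3.71520 half-year periods = 1.85760 yrs; D_mod = 1.85760/(1+0.01625) = 1.82790 yrs.
ΔP/P ≈ -D_mod · Δy = -1.82790 × (+0.008) = -0.014623 = -1.4623%.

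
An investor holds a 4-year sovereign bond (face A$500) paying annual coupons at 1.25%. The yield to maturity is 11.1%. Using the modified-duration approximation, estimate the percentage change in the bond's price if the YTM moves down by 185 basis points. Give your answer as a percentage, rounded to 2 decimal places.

+6.51%

Periodic yield y = 0.111. Modified duration first:
  t   CF        PV=CF/(1+0.111)^t    t·PV
  1         6.25         5.6256         5.6256
  2         6.25         5.0635        10.1270
  3         6.25         4.5576        13.6729
  4       506.25       332.2835     1,329.1341
  Σ                    347.5302     1,358.5595
P = 347.5302; D_Mac = 3.90918 yrs; D_mod = 3.90918/(1+0.111) = 3.51862 yrs.
ΔP/P ≈ -D_mod · Δy = -3.51862 × (-0.0185) = +0.065094 = +6.5094%.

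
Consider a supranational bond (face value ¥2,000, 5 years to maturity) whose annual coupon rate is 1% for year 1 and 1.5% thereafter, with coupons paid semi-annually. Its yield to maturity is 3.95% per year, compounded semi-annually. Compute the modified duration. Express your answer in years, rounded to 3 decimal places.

Periodic yield y = 0.01975. First find Macaulay duration:
  t   CF        PV=CF/(1+0.01975)^t    t·PV
  1        10.00         9.8063         9.8063
  2        10.00         9.6164        19.2328
  3        15.00        14.1452        42.4357
  4        15.00        13.8713        55.4851
  5        15.00        13.6026        68.0131
  6        15.00        13.3392        80.0351
  7        15.00        13.0808        91.5658
  8        15.00        12.8275       102.6199
  9        15.00        12.5790       113.2114
  10    2,015.00     1,657.0588    16,570.5877
  Σ                  1,769.9272    17,152.9929
P = 1,769.9272; Macaulay duration = 17,152.9929 / 1,769.9272 = 9.69136 half-year periods = 4.84568 years.
Modified duration = D_Mac / (1 + y) = 4.84568 / 1.01975 = 4.75183 years.

4.752 years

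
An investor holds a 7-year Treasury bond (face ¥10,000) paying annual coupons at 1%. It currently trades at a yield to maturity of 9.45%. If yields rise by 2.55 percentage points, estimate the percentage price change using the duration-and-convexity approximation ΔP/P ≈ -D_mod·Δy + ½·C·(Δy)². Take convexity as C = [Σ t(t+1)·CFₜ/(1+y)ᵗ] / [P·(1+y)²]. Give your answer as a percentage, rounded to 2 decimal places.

With y = 0.0945:
  t   CF        PV=CF/(1+0.0945)^t    t·PV        t(t+1)·PV
  1       100.00        91.3659        91.3659         182.7318
  2       100.00        83.4773       166.9546         500.8639
  3       100.00        76.2698       228.8094         915.2378
  4       100.00        69.6846       278.7385       1,393.6924
  5       100.00        63.6680       318.3400       1,910.0398
  6       100.00        58.1708       349.0251       2,443.1757
  7    10,100.00     5,367.9815    37,575.8707     300,606.9654
  Σ                  5,810.6180    39,009.1042     307,952.7068
P = 5,810.6180; D_Mac = 6.71342 yrs; D_mod = 6.13378 yrs; C = 44.24153.
Duration effect: -6.13378 × (+0.0255) = -0.156411
Convexity effect: 0.5 × 44.24153 × (0.0255)² = +0.0143840
ΔP/P ≈ -0.156411 + 0.0143840 = -0.142027 = -14.2027%.

-14.20%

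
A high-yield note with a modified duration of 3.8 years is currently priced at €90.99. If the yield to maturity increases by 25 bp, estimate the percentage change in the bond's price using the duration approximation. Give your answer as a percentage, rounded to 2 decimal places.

-0.95%

Duration approximation: ΔP/P ≈ -D_mod · Δy = -3.8 × (+0.0025) = -0.009500.
As a percentage: -0.9500%.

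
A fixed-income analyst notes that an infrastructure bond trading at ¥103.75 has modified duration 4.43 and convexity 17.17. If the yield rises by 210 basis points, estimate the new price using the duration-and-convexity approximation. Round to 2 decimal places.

Duration effect: -D_mod·Δy = -4.43 × (+0.021) = -0.093030
Convexity effect: ½·C·(Δy)² = 0.5 × 17.17 × (0.021)² = +0.003785985
ΔP/P ≈ -0.093030 + 0.003785985 = -0.089244015
New price ≈ 103.75 × (1 - 0.089244015) = 94.49093344375.

¥94.49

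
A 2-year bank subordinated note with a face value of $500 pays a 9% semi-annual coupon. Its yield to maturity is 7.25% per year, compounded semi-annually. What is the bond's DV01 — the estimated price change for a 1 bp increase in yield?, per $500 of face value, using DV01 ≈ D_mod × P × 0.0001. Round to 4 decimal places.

Periodic yield y = 0.03625.
  t   CF        PV=CF/(1+0.03625)^t    t·PV
  1        22.50        21.7129        21.7129
  2        22.50        20.9533        41.9067
  3        22.50        20.2204        60.6611
  4       522.50       453.1355     1,812.5421
  Σ                    516.0222     1,936.8228
P = 516.0222; D_Mac = 3.75337 half-year periods = 1.87669 yrs; D_mod = 1.81104 yrs.
DV01 ≈ 1.81104 × 516.0222 × 0.0001 = 0.093453.

$0.0935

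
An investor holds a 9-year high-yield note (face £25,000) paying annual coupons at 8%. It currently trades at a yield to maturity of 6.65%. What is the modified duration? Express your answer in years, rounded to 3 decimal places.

6.423 years

Periodic yield y = 0.0665. First find Macaulay duration:
  t   CF        PV=CF/(1+0.0665)^t    t·PV
  1     2,000.00     1,875.2930     1,875.2930
  2     2,000.00     1,758.3619     3,516.7239
  3     2,000.00     1,648.7219     4,946.1658
  4     2,000.00     1,545.9184     6,183.6735
  5     2,000.00     1,449.5250     7,247.6248
  6     2,000.00     1,359.1420     8,154.8521
  7     2,000.00     1,274.3948     8,920.7633
  8     2,000.00     1,194.9318     9,559.4544
  9    27,000.00    15,125.7189   136,131.4704
  Σ                 27,232.0077   186,536.0211
P = 27,232.0077; Macaulay duration = 186,536.0211 / 27,232.0077 = 6.84988 years.
Modified duration = D_Mac / (1 + y) = 6.84988 / 1.0665 = 6.42277 years.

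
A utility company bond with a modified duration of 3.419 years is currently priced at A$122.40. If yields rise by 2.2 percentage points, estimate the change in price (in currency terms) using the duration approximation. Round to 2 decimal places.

-A$9.21

Duration approximation: ΔP/P ≈ -D_mod · Δy = -3.419 × (+0.022) = -0.075218.
ΔP ≈ 122.40 × (-0.075218) = -9.2066832.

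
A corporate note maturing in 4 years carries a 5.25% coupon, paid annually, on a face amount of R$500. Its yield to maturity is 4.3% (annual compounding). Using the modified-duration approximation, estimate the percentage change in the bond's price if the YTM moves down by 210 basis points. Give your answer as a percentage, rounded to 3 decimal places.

+7.482%

Periodic yield y = 0.043. Modified duration first:
  t   CF        PV=CF/(1+0.043)^t    t·PV
  1        26.25        25.1678        25.1678
  2        26.25        24.1302        48.2604
  3        26.25        23.1354        69.4061
  4       526.25       444.6875     1,778.7498
  Σ                    517.1208     1,921.5841
P = 517.1208; D_Mac = 3.71593 yrs; D_mod = 3.71593/(1+0.043) = 3.56273 yrs.
ΔP/P ≈ -D_mod · Δy = -3.56273 × (-0.021) = +0.074817 = +7.4817%.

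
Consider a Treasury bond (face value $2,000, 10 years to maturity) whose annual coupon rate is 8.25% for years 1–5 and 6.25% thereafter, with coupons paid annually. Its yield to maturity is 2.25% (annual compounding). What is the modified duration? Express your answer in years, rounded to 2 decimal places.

Periodic yield y = 0.0225. First find Macaulay duration:
  t   CF        PV=CF/(1+0.0225)^t    t·PV
  1       165.00       161.3692       161.3692
  2       165.00       157.8183       315.6366
  3       165.00       154.3455       463.0365
  4       165.00       150.9492       603.7966
  5       165.00       147.6275       738.1377
  6       125.00       109.3780       656.2682
  7       125.00       106.9712       748.7983
  8       125.00       104.6173       836.9383
  9       125.00       102.3152       920.8368
  10    2,125.00     1,701.0840    17,010.8403
  Σ                  2,896.4754    22,455.6585
P = 2,896.4754; Macaulay duration = 22,455.6585 / 2,896.4754 = 7.75275 years.
Modified duration = D_Mac / (1 + y) = 7.75275 / 1.0225 = 7.58215 years.

7.58 years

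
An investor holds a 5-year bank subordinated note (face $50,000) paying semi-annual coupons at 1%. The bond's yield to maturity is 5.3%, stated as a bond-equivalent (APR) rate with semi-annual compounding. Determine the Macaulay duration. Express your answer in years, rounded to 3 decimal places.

Periodic yield y = 0.0265. Discount each cash flow and weight by its period:
  t   CF        PV=CF/(1+0.0265)^t    t·PV
  1       250.00       243.5460       243.5460
  2       250.00       237.2587       474.5174
  3       250.00       231.1336       693.4009
  4       250.00       225.1667       900.6669
  5       250.00       219.3538     1,096.7692
  6       250.00       213.6910     1,282.1462
  7       250.00       208.1744     1,457.2208
  8       250.00       202.8002     1,622.4016
  9       250.00       197.5647     1,778.0826
  10   50,250.00    38,685.3499   386,853.4988
  Σ                 40,664.0391   396,402.2503
Price P = Σ PV = 40,664.0391.
Macaulay duration = Σ(t·PV) / P = 396,402.2503 / 40,664.0391 = 9.74823 half-year periods.
In years: 9.74823 / 2 = 4.87411 years.

4.874 years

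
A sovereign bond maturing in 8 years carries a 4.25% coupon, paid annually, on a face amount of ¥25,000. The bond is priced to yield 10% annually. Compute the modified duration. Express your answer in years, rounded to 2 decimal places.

Periodic yield y = 0.1. First find Macaulay duration:
  t   CF        PV=CF/(1+0.1)^t    t·PV
  1     1,062.50       965.9091       965.9091
  2     1,062.50       878.0992     1,756.1983
  3     1,062.50       798.2720     2,394.8159
  4     1,062.50       725.7018     2,902.8072
  5     1,062.50       659.7289     3,298.6445
  6     1,062.50       599.7536     3,598.5213
  7     1,062.50       545.2305     3,816.6135
  8    26,062.50    12,158.3486    97,266.7888
  Σ                 17,331.0436   116,000.2987
P = 17,331.0436; Macaulay duration = 116,000.2987 / 17,331.0436 = 6.69321 years.
Modified duration = D_Mac / (1 + y) = 6.69321 / 1.1 = 6.08474 years.

6.08 years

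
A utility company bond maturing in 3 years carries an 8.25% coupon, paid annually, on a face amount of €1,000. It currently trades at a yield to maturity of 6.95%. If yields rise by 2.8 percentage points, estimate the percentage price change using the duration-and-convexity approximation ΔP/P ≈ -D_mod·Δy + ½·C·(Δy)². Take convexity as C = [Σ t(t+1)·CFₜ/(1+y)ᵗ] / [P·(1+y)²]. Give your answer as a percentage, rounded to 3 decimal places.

With y = 0.0695:
  t   CF        PV=CF/(1+0.0695)^t    t·PV        t(t+1)·PV
  1        82.50        77.1388        77.1388         154.2777
  2        82.50        72.1261       144.2522         432.7565
  3     1,082.50       884.8824     2,654.6471      10,618.5883
  Σ                  1,034.1473     2,876.0381      11,205.6226
P = 1,034.1473; D_Mac = 2.78107 yrs; D_mod = 2.60035 yrs; C = 9.47310.
Duration effect: -2.60035 × (+0.028) = -0.072810
Convexity effect: 0.5 × 9.47310 × (0.028)² = +0.0037135
ΔP/P ≈ -0.072810 + 0.0037135 = -0.069096 = -6.9096%.

-6.910%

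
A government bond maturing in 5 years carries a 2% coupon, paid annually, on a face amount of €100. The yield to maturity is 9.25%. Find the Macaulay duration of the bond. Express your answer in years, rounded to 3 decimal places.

4.766 years

Periodic yield y = 0.0925. Discount each cash flow and weight by its year:
  t   CF        PV=CF/(1+0.0925)^t    t·PV
  1         2.00         1.8307         1.8307
  2         2.00         1.6757         3.3513
  3         2.00         1.5338         4.6014
  4         2.00         1.4039         5.6157
  5       102.00        65.5380       327.6898
  Σ                     71.9820       343.0889
Price P = Σ PV = 71.9820.
Macaulay duration = Σ(t·PV) / P = 343.0889 / 71.9820 = 4.76631 years.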